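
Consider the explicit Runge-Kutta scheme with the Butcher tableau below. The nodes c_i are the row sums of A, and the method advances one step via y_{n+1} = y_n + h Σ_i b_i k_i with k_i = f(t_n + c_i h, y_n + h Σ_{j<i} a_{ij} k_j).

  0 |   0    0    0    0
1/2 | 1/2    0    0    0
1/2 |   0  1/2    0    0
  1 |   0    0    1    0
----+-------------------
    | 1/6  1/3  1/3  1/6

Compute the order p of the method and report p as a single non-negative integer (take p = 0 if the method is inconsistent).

b = (1/6, 1/3, 1/3, 1/6)
c = (0, 1/2, 1/2, 1)
Ac = (0, 0, 1/4, 1/2)
Σ b_i: 1/6·1 + 1/3·1 + 1/3·1 + 1/6·1 = 1 ✓
b·c: 1/3·1/2 + 1/3·1/2 + 1/6·1 = 1/2 ✓
b·c²: 1/3·1/4 + 1/3·1/4 + 1/6·1 = 1/3 ✓
b·Ac: 1/3·1/4 + 1/6·1/2 = 1/6 ✓
b·c³: 1/3·1/8 + 1/3·1/8 + 1/6·1 = 1/4 ✓
b·(c∘Ac): 1/3·1/8 + 1/6·1/2 = 1/8 ✓
b·Ac²: 1/3·1/8 + 1/6·1/4 = 1/12 ✓
b·A²c: 1/6·1/4 = 1/24 ✓; 4 stages ⇒ order 4.

4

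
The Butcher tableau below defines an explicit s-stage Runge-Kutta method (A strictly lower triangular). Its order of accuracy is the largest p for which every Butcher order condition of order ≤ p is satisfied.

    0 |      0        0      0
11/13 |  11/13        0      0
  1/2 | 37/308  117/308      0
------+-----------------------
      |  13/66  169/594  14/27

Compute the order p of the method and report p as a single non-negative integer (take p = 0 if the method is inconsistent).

3

b = (13/66, 169/594, 14/27)
c = (0, 11/13, 1/2)
Ac = (0, 0, 9/28)
Σ b_i: 13/66·1 + 169/594·1 + 14/27·1 = 1 ✓
b·c: 169/594·11/13 + 14/27·1/2 = 1/2 ✓
b·c²: 169/594·121/169 + 14/27·1/4 = 1/3 ✓
b·Ac: 14/27·9/28 = 1/6 ✓; 3 stages ⇒ order 3.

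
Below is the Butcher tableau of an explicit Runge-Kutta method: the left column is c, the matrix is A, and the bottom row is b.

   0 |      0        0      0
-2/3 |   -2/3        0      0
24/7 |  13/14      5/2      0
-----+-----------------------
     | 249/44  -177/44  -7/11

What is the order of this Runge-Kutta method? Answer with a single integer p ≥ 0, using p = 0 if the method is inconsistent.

b = (249/44, -177/44, -7/11)
c = (0, -2/3, 24/7)
Ac = (0, 0, -5/3)
Σ b_i: 249/44·1 + (-177/44)·1 + (-7/11)·1 = 1 ✓
b·c: (-177/44)·(-2/3) + (-7/11)·24/7 = 1/2 ✓
b·c²: (-177/44)·4/9 + (-7/11)·576/49 = -2141/231 ≠ 1/3 ⇒ order 2.
b·Ac: (-7/11)·(-5/3) = 35/33 ≠ 1/6

2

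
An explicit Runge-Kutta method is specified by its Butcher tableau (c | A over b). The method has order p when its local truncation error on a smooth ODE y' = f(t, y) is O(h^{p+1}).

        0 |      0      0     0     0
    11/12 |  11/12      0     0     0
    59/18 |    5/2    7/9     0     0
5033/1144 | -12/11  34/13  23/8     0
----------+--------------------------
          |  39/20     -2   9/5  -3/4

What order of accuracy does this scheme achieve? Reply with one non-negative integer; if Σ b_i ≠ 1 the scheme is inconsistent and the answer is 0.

b = (39/20, -2, 9/5, -3/4)
c = (0, 11/12, 59/18, 5033/1144)
Ac = (0, 0, 77/108, 22129/1872)
Σ b_i: 39/20·1 + (-2)·1 + 9/5·1 + (-3/4)·1 = 1 ✓
b·c: (-2)·11/12 + 9/5·59/18 + (-3/4)·5033/1144 = 52651/68640 ≠ 1/2 ⇒ order 1.

1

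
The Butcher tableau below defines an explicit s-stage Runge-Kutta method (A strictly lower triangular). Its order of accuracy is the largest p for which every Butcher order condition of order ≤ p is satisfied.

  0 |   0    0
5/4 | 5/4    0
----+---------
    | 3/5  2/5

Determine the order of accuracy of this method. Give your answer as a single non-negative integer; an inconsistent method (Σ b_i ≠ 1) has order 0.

2

b = (3/5, 2/5)
c = (0, 5/4)
Σ b_i: 3/5·1 + 2/5·1 = 1 ✓
b·c: 2/5·5/4 = 1/2 ✓; 2 stages ⇒ order 2.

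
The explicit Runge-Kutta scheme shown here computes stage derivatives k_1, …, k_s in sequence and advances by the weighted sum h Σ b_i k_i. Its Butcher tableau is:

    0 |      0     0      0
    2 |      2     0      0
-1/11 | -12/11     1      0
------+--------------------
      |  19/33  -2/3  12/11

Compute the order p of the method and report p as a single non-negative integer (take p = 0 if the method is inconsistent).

1

b = (19/33, -2/3, 12/11)
c = (0, 2, -1/11)
Ac = (0, 0, 2)
Σ b_i: 19/33·1 + (-2/3)·1 + 12/11·1 = 1 ✓
b·c: (-2/3)·2 + 12/11·(-1/11) = -520/363 ≠ 1/2 ⇒ order 1.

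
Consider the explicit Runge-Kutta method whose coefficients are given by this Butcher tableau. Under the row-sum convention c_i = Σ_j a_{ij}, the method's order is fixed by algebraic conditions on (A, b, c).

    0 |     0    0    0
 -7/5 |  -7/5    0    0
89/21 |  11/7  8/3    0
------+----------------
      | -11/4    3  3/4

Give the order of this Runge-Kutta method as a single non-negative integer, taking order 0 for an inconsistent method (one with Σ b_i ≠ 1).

b = (-11/4, 3, 3/4)
c = (0, -7/5, 89/21)
Ac = (0, 0, -56/15)
Σ b_i: (-11/4)·1 + 3·1 + 3/4·1 = 1 ✓
b·c: 3·(-7/5) + 3/4·89/21 = -143/140 ≠ 1/2 ⇒ order 1.

1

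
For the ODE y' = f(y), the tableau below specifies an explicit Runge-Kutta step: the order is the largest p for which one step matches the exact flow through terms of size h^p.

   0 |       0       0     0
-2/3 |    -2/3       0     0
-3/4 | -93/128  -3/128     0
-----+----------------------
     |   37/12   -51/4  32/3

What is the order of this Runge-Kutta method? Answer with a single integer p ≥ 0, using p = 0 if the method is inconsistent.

b = (37/12, -51/4, 32/3)
c = (0, -2/3, -3/4)
Ac = (0, 0, 1/64)
Σ b_i: 37/12·1 + (-51/4)·1 + 32/3·1 = 1 ✓
b·c: (-51/4)·(-2/3) + 32/3·(-3/4) = 1/2 ✓
b·c²: (-51/4)·4/9 + 32/3·9/16 = 1/3 ✓
b·Ac: 32/3·1/64 = 1/6 ✓; 3 stages ⇒ order 3.

3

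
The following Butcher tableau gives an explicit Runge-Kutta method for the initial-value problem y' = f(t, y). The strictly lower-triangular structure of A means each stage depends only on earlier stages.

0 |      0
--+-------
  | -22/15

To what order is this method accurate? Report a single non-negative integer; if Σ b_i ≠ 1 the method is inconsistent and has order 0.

b = (-22/15)
c = (0)
Σ b_i: (-22/15)·1 = -22/15 ≠ 1 ⇒ order 0.

0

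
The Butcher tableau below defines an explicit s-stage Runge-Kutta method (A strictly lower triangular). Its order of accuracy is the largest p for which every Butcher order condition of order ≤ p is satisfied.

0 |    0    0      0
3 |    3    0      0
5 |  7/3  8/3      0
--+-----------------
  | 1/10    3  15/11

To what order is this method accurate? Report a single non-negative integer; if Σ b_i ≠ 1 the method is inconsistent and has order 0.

b = (1/10, 3, 15/11)
c = (0, 3, 5)
Ac = (0, 0, 8)
Σ b_i: 1/10·1 + 3·1 + 15/11·1 = 491/110 ≠ 1 ⇒ order 0.

0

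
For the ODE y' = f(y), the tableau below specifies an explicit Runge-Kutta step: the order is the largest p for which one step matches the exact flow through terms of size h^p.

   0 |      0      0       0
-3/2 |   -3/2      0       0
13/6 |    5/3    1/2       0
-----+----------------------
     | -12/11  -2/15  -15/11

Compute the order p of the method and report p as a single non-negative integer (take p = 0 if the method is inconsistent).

0

b = (-12/11, -2/15, -15/11)
c = (0, -3/2, 13/6)
Ac = (0, 0, -3/4)
Σ b_i: (-12/11)·1 + (-2/15)·1 + (-15/11)·1 = -427/165 ≠ 1 ⇒ order 0.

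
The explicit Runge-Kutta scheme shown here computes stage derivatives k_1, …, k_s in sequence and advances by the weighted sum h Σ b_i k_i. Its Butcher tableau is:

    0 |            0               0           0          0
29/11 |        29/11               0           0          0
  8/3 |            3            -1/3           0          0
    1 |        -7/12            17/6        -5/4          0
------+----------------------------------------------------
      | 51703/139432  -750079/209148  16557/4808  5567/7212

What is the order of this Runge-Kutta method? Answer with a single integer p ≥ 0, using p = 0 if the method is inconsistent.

3

b = (51703/139432, -750079/209148, 16557/4808, 5567/7212)
c = (0, 29/11, 8/3, 1)
Ac = (0, 0, -29/33, 91/22)
Σ b_i: 51703/139432·1 + (-750079/209148)·1 + 16557/4808·1 + 5567/7212·1 = 1 ✓
b·c: (-750079/209148)·29/11 + 16557/4808·8/3 + 5567/7212·1 = 1/2 ✓
b·c²: (-750079/209148)·841/121 + 16557/4808·64/9 + 5567/7212·1 = 1/3 ✓
b·Ac: 16557/4808·(-29/33) + 5567/7212·91/22 = 1/6 ✓
b·c³: (-750079/209148)·24389/1331 + 16557/4808·512/27 + 5567/7212·1 = 42569/118998 ≠ 1/4 ⇒ order 3.
b·(c∘Ac): 16557/4808·(-232/99) + 5567/7212·91/22 = -257937/52888 ≠ 1/8
b·Ac²: 16557/4808·(-841/363) + 5567/7212·23531/2178 = 64513/178497 ≠ 1/12
b·A²c: 5567/7212·145/132 = 807215/951984 ≠ 1/24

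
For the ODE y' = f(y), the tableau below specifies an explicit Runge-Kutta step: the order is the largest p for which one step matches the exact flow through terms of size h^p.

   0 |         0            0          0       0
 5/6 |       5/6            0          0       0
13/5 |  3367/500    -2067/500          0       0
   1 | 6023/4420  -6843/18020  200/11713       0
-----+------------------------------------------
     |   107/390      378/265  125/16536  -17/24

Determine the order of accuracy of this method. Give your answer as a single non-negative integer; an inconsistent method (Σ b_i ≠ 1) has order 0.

b = (107/390, 378/265, 125/16536, -17/24)
c = (0, 5/6, 13/5, 1)
Ac = (0, 0, -689/200, -37/136)
Σ b_i: 107/390·1 + 378/265·1 + 125/16536·1 + (-17/24)·1 = 1 ✓
b·c: 378/265·5/6 + 125/16536·13/5 + (-17/24)·1 = 1/2 ✓
b·c²: 378/265·25/36 + 125/16536·169/25 + (-17/24)·1 = 1/3 ✓
b·Ac: 125/16536·(-689/200) + (-17/24)·(-37/136) = 1/6 ✓
b·c³: 378/265·125/216 + 125/16536·2197/125 + (-17/24)·1 = 1/4 ✓
b·(c∘Ac): 125/16536·(-8957/1000) + (-17/24)·(-37/136) = 1/8 ✓
b·Ac²: 125/16536·(-689/240) + (-17/24)·(-121/816) = 1/12 ✓
b·A²c: (-17/24)·(-1/17) = 1/24 ✓; 4 stages ⇒ order 4.

4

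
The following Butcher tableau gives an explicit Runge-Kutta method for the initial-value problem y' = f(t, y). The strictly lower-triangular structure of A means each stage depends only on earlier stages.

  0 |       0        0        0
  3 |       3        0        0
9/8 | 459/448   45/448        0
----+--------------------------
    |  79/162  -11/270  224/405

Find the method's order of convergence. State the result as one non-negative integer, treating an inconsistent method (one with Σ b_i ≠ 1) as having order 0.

3

b = (79/162, -11/270, 224/405)
c = (0, 3, 9/8)
Ac = (0, 0, 135/448)
Σ b_i: 79/162·1 + (-11/270)·1 + 224/405·1 = 1 ✓
b·c: (-11/270)·3 + 224/405·9/8 = 1/2 ✓
b·c²: (-11/270)·9 + 224/405·81/64 = 1/3 ✓
b·Ac: 224/405·135/448 = 1/6 ✓; 3 stages ⇒ order 3.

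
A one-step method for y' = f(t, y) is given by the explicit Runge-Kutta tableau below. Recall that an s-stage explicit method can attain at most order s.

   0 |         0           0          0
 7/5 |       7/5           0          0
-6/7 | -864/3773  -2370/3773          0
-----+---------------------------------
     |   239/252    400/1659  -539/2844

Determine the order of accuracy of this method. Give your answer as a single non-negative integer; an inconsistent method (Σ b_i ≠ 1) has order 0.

3

b = (239/252, 400/1659, -539/2844)
c = (0, 7/5, -6/7)
Ac = (0, 0, -474/539)
Σ b_i: 239/252·1 + 400/1659·1 + (-539/2844)·1 = 1 ✓
b·c: 400/1659·7/5 + (-539/2844)·(-6/7) = 1/2 ✓
b·c²: 400/1659·49/25 + (-539/2844)·36/49 = 1/3 ✓
b·Ac: (-539/2844)·(-474/539) = 1/6 ✓; 3 stages ⇒ order 3.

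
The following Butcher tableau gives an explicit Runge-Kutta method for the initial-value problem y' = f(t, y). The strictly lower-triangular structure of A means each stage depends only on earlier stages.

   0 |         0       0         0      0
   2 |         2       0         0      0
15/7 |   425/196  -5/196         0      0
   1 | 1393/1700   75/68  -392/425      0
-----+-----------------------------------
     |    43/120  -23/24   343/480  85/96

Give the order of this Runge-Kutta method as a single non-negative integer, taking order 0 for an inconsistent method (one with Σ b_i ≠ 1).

b = (43/120, -23/24, 343/480, 85/96)
c = (0, 2, 15/7, 1)
Ac = (0, 0, -5/98, 39/170)
Σ b_i: 43/120·1 + (-23/24)·1 + 343/480·1 + 85/96·1 = 1 ✓
b·c: (-23/24)·2 + 343/480·15/7 + 85/96·1 = 1/2 ✓
b·c²: (-23/24)·4 + 343/480·225/49 + 85/96·1 = 1/3 ✓
b·Ac: 343/480·(-5/98) + 85/96·39/170 = 1/6 ✓
b·c³: (-23/24)·8 + 343/480·3375/343 + 85/96·1 = 1/4 ✓
b·(c∘Ac): 343/480·(-75/686) + 85/96·39/170 = 1/8 ✓
b·Ac²: 343/480·(-5/49) + 85/96·3/17 = 1/12 ✓
b·A²c: 85/96·4/85 = 1/24 ✓; 4 stages ⇒ order 4.

4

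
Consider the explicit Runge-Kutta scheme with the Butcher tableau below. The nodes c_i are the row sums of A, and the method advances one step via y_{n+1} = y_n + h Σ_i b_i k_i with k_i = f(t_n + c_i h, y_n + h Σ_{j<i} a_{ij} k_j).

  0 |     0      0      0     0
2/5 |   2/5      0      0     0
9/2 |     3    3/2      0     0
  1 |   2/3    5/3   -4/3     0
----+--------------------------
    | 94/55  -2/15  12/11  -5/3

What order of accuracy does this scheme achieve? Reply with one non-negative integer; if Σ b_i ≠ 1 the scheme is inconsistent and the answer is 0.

1

b = (94/55, -2/15, 12/11, -5/3)
c = (0, 2/5, 9/2, 1)
Ac = (0, 0, 3/5, -16/3)
Σ b_i: 94/55·1 + (-2/15)·1 + 12/11·1 + (-5/3)·1 = 1 ✓
b·c: (-2/15)·2/5 + 12/11·9/2 + (-5/3)·1 = 877/275 ≠ 1/2 ⇒ order 1.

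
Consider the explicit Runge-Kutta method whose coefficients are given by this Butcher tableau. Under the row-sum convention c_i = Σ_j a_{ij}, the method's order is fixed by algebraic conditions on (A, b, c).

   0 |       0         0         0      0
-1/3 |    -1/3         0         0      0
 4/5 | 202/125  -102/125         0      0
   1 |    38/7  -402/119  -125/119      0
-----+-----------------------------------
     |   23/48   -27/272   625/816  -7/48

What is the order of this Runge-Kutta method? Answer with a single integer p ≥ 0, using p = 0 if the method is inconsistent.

b = (23/48, -27/272, 625/816, -7/48)
c = (0, -1/3, 4/5, 1)
Ac = (0, 0, 34/125, 2/7)
Σ b_i: 23/48·1 + (-27/272)·1 + 625/816·1 + (-7/48)·1 = 1 ✓
b·c: (-27/272)·(-1/3) + 625/816·4/5 + (-7/48)·1 = 1/2 ✓
b·c²: (-27/272)·1/9 + 625/816·16/25 + (-7/48)·1 = 1/3 ✓
b·Ac: 625/816·34/125 + (-7/48)·2/7 = 1/6 ✓
b·c³: (-27/272)·(-1/27) + 625/816·64/125 + (-7/48)·1 = 1/4 ✓
b·(c∘Ac): 625/816·136/625 + (-7/48)·2/7 = 1/8 ✓
b·Ac²: 625/816·(-34/375) + (-7/48)·(-22/21) = 1/12 ✓
b·A²c: (-7/48)·(-2/7) = 1/24 ✓; 4 stages ⇒ order 4.

4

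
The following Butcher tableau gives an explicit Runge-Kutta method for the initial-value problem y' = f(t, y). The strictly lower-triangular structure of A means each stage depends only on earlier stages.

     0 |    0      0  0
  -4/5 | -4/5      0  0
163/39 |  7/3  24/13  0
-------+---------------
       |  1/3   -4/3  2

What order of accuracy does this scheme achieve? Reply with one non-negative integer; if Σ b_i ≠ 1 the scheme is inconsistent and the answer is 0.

b = (1/3, -4/3, 2)
c = (0, -4/5, 163/39)
Ac = (0, 0, -96/65)
Σ b_i: 1/3·1 + (-4/3)·1 + 2·1 = 1 ✓
b·c: (-4/3)·(-4/5) + 2·163/39 = 1838/195 ≠ 1/2 ⇒ order 1.

1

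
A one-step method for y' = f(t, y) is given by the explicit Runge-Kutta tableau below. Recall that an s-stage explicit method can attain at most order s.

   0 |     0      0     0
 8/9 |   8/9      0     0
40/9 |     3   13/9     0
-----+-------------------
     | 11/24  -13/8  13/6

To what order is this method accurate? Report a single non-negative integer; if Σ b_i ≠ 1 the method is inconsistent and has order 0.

1

b = (11/24, -13/8, 13/6)
c = (0, 8/9, 40/9)
Ac = (0, 0, 104/81)
Σ b_i: 11/24·1 + (-13/8)·1 + 13/6·1 = 1 ✓
b·c: (-13/8)·8/9 + 13/6·40/9 = 221/27 ≠ 1/2 ⇒ order 1.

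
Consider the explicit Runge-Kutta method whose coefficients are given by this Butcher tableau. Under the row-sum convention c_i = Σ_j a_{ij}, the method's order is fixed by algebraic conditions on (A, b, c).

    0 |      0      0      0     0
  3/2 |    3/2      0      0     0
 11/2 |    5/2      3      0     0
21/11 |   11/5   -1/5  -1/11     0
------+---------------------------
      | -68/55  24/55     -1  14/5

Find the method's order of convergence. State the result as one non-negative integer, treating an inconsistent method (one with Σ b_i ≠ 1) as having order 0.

b = (-68/55, 24/55, -1, 14/5)
c = (0, 3/2, 11/2, 21/11)
Ac = (0, 0, 9/2, -4/5)
Σ b_i: (-68/55)·1 + 24/55·1 + (-1)·1 + 14/5·1 = 1 ✓
b·c: 24/55·3/2 + (-1)·11/2 + 14/5·21/11 = 1/2 ✓
b·c²: 24/55·9/4 + (-1)·121/4 + 14/5·441/121 = -46133/2420 ≠ 1/3 ⇒ order 2.
b·Ac: (-1)·9/2 + 14/5·(-4/5) = -337/50 ≠ 1/6

2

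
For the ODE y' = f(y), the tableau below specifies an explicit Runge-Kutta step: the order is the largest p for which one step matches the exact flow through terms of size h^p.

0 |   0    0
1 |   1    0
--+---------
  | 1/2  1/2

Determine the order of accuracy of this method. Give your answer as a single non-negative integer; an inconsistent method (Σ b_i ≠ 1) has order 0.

2

b = (1/2, 1/2)
c = (0, 1)
Σ b_i: 1/2·1 + 1/2·1 = 1 ✓
b·c: 1/2·1 = 1/2 ✓; 2 stages ⇒ order 2.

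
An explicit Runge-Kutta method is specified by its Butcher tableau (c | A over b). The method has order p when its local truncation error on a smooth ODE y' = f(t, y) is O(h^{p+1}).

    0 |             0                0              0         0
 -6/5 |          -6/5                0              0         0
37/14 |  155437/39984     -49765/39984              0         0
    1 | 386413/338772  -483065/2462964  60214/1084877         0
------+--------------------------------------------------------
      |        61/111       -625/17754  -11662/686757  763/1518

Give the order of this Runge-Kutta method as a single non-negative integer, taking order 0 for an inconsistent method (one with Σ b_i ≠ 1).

b = (61/111, -625/17754, -11662/686757, 763/1518)
c = (0, -6/5, 37/14, 1)
Ac = (0, 0, 9953/6664, 583/1526)
Σ b_i: 61/111·1 + (-625/17754)·1 + (-11662/686757)·1 + 763/1518·1 = 1 ✓
b·c: (-625/17754)·(-6/5) + (-11662/686757)·37/14 + 763/1518·1 = 1/2 ✓
b·c²: (-625/17754)·36/25 + (-11662/686757)·1369/196 + 763/1518·1 = 1/3 ✓
b·Ac: (-11662/686757)·9953/6664 + 763/1518·583/1526 = 1/6 ✓
b·c³: (-625/17754)·(-216/125) + (-11662/686757)·50653/2744 + 763/1518·1 = 1/4 ✓
b·(c∘Ac): (-11662/686757)·368261/93296 + 763/1518·583/1526 = 1/8 ✓
b·Ac²: (-11662/686757)·(-29859/16660) + 763/1518·803/7630 = 1/12 ✓
b·A²c: 763/1518·253/3052 = 1/24 ✓; 4 stages ⇒ order 4.

4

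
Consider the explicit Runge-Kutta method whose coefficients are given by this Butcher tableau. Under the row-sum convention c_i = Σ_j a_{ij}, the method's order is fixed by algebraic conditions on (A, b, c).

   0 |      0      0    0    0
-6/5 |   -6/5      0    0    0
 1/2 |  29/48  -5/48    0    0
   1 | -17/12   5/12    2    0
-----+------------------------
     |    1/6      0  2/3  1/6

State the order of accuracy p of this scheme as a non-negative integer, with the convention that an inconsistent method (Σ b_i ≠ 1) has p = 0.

b = (1/6, 0, 2/3, 1/6)
c = (0, -6/5, 1/2, 1)
Ac = (0, 0, 1/8, 1/2)
Σ b_i: 1/6·1 + 2/3·1 + 1/6·1 = 1 ✓
b·c: 2/3·1/2 + 1/6·1 = 1/2 ✓
b·c²: 2/3·1/4 + 1/6·1 = 1/3 ✓
b·Ac: 2/3·1/8 + 1/6·1/2 = 1/6 ✓
b·c³: 2/3·1/8 + 1/6·1 = 1/4 ✓
b·(c∘Ac): 2/3·1/16 + 1/6·1/2 = 1/8 ✓
b·Ac²: 2/3·(-3/20) + 1/6·11/10 = 1/12 ✓
b·A²c: 1/6·1/4 = 1/24 ✓; 4 stages ⇒ order 4.

4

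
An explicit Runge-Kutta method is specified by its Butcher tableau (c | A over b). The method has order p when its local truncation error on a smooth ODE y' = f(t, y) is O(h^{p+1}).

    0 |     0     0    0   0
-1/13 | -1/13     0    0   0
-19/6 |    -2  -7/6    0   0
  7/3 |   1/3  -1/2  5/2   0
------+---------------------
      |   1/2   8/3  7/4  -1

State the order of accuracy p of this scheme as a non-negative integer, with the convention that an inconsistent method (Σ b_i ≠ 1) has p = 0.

b = (1/2, 8/3, 7/4, -1)
c = (0, -1/13, -19/6, 7/3)
Ac = (0, 0, 7/78, -1229/156)
Σ b_i: 1/2·1 + 8/3·1 + 7/4·1 + (-1)·1 = 47/12 ≠ 1 ⇒ order 0.

0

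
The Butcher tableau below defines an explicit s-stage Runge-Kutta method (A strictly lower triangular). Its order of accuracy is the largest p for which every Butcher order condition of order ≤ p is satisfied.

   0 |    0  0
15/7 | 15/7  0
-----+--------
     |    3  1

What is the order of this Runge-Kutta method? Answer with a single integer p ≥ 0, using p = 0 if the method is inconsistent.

0

b = (3, 1)
c = (0, 15/7)
Σ b_i: 3·1 + 1·1 = 4 ≠ 1 ⇒ order 0.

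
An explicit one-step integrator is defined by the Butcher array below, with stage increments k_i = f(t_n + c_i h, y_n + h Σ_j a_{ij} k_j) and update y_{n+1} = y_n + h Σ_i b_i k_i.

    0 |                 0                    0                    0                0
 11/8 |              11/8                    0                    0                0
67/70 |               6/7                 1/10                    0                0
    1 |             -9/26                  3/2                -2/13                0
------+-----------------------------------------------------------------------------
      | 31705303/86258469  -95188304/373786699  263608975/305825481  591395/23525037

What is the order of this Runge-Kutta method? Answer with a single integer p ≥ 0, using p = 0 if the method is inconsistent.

b = (31705303/86258469, -95188304/373786699, 263608975/305825481, 591395/23525037)
c = (0, 11/8, 67/70, 1)
Ac = (0, 0, 11/80, 13943/7280)
Σ b_i: 31705303/86258469·1 + (-95188304/373786699)·1 + 263608975/305825481·1 + 591395/23525037·1 = 1 ✓
b·c: (-95188304/373786699)·11/8 + 263608975/305825481·67/70 + 591395/23525037·1 = 1/2 ✓
b·c²: (-95188304/373786699)·121/64 + 263608975/305825481·4489/4900 + 591395/23525037·1 = 1/3 ✓
b·Ac: 263608975/305825481·11/80 + 591395/23525037·13943/7280 = 1/6 ✓
b·c³: (-95188304/373786699)·1331/512 + 263608975/305825481·300763/343000 + 591395/23525037·1 = 1044622723/8782680480 ≠ 1/4 ⇒ order 3.
b·(c∘Ac): 263608975/305825481·737/5600 + 591395/23525037·13943/7280 = 175706679/1087379488 ≠ 1/8
b·Ac²: 263608975/305825481·121/640 + 591395/23525037·5493479/2038400 = 1013141399/4391340240 ≠ 1/12
b·A²c: 591395/23525037·(-11/520) = -1301069/2446603848 ≠ 1/24

3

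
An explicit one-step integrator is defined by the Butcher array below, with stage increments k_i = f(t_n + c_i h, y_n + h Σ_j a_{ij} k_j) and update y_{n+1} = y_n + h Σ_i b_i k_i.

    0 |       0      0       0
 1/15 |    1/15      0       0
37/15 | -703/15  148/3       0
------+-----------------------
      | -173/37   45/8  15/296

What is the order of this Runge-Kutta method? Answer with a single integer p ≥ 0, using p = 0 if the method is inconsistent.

b = (-173/37, 45/8, 15/296)
c = (0, 1/15, 37/15)
Ac = (0, 0, 148/45)
Σ b_i: (-173/37)·1 + 45/8·1 + 15/296·1 = 1 ✓
b·c: 45/8·1/15 + 15/296·37/15 = 1/2 ✓
b·c²: 45/8·1/225 + 15/296·1369/225 = 1/3 ✓
b·Ac: 15/296·148/45 = 1/6 ✓; 3 stages ⇒ order 3.

3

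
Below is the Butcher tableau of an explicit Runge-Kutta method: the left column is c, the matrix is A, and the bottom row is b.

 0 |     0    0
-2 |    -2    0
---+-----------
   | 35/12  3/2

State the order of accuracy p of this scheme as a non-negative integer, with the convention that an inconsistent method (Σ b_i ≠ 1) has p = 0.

0

b = (35/12, 3/2)
c = (0, -2)
Σ b_i: 35/12·1 + 3/2·1 = 53/12 ≠ 1 ⇒ order 0.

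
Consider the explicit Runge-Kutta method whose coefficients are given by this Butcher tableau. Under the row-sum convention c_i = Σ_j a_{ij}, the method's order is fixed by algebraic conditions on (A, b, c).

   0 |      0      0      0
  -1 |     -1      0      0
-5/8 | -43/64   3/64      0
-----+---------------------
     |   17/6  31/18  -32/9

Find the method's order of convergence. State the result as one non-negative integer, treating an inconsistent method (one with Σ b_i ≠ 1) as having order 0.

3

b = (17/6, 31/18, -32/9)
c = (0, -1, -5/8)
Ac = (0, 0, -3/64)
Σ b_i: 17/6·1 + 31/18·1 + (-32/9)·1 = 1 ✓
b·c: 31/18·(-1) + (-32/9)·(-5/8) = 1/2 ✓
b·c²: 31/18·1 + (-32/9)·25/64 = 1/3 ✓
b·Ac: (-32/9)·(-3/64) = 1/6 ✓; 3 stages ⇒ order 3.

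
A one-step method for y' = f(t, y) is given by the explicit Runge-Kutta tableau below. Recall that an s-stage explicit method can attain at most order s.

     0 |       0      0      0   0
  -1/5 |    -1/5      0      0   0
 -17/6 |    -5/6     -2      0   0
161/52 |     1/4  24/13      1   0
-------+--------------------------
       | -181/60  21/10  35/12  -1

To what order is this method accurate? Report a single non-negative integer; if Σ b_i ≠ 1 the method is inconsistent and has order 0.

b = (-181/60, 21/10, 35/12, -1)
c = (0, -1/5, -17/6, 161/52)
Ac = (0, 0, 2/5, -1249/390)
Σ b_i: (-181/60)·1 + 21/10·1 + 35/12·1 + (-1)·1 = 1 ✓
b·c: 21/10·(-1/5) + 35/12·(-17/6) + (-1)·161/52 = -275653/23400 ≠ 1/2 ⇒ order 1.

1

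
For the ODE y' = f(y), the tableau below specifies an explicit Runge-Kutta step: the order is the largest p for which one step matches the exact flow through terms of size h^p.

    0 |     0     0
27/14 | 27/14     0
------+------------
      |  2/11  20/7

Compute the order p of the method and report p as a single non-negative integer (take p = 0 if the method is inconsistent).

0

b = (2/11, 20/7)
c = (0, 27/14)
Σ b_i: 2/11·1 + 20/7·1 = 234/77 ≠ 1 ⇒ order 0.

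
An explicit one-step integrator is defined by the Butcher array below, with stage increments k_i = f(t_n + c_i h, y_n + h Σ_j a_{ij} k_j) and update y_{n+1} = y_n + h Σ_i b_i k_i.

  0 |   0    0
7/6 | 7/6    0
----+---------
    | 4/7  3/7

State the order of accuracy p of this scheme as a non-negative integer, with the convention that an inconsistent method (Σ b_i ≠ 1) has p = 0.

b = (4/7, 3/7)
c = (0, 7/6)
Σ b_i: 4/7·1 + 3/7·1 = 1 ✓
b·c: 3/7·7/6 = 1/2 ✓; 2 stages ⇒ order 2.

2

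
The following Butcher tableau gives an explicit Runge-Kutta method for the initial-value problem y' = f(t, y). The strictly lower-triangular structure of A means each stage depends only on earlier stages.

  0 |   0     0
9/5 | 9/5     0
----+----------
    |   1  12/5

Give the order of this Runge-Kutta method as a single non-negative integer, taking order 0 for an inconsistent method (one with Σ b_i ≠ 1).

0

b = (1, 12/5)
c = (0, 9/5)
Σ b_i: 1·1 + 12/5·1 = 17/5 ≠ 1 ⇒ order 0.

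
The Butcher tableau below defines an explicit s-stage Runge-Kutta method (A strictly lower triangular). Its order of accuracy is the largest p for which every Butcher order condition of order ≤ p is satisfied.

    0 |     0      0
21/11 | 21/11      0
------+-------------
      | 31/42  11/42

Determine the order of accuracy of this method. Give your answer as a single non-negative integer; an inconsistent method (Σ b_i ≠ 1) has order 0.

b = (31/42, 11/42)
c = (0, 21/11)
Σ b_i: 31/42·1 + 11/42·1 = 1 ✓
b·c: 11/42·21/11 = 1/2 ✓; 2 stages ⇒ order 2.

2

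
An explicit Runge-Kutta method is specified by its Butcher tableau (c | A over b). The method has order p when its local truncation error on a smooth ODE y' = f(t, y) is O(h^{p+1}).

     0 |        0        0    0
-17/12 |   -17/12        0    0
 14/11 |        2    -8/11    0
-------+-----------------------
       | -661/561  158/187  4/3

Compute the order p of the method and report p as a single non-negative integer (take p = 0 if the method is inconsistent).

2

b = (-661/561, 158/187, 4/3)
c = (0, -17/12, 14/11)
Ac = (0, 0, 34/33)
Σ b_i: (-661/561)·1 + 158/187·1 + 4/3·1 = 1 ✓
b·c: 158/187·(-17/12) + 4/3·14/11 = 1/2 ✓
b·c²: 158/187·289/144 + 4/3·196/121 = 33589/8712 ≠ 1/3 ⇒ order 2.
b·Ac: 4/3·34/33 = 136/99 ≠ 1/6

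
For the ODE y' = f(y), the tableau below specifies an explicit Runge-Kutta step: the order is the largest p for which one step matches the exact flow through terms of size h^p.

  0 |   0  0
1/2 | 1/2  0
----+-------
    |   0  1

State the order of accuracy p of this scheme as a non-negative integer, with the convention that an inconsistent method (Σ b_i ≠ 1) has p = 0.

b = (0, 1)
c = (0, 1/2)
Σ b_i: 1·1 = 1 ✓
b·c: 1·1/2 = 1/2 ✓; 2 stages ⇒ order 2.

2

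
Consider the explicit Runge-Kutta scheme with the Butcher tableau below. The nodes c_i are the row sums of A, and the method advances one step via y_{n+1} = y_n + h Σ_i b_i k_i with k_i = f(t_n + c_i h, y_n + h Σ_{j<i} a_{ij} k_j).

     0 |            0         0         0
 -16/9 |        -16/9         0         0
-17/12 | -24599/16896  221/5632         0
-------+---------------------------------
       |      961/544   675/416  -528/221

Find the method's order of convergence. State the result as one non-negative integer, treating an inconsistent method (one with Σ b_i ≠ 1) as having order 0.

b = (961/544, 675/416, -528/221)
c = (0, -16/9, -17/12)
Ac = (0, 0, -221/3168)
Σ b_i: 961/544·1 + 675/416·1 + (-528/221)·1 = 1 ✓
b·c: 675/416·(-16/9) + (-528/221)·(-17/12) = 1/2 ✓
b·c²: 675/416·256/81 + (-528/221)·289/144 = 1/3 ✓
b·Ac: (-528/221)·(-221/3168) = 1/6 ✓; 3 stages ⇒ order 3.

3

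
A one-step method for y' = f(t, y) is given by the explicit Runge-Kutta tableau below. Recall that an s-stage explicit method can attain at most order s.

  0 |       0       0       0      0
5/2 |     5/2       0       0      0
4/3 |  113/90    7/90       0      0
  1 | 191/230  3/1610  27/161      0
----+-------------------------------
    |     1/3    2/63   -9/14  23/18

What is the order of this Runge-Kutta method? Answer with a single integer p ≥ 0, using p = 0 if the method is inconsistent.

4

b = (1/3, 2/63, -9/14, 23/18)
c = (0, 5/2, 4/3, 1)
Ac = (0, 0, 7/36, 21/92)
Σ b_i: 1/3·1 + 2/63·1 + (-9/14)·1 + 23/18·1 = 1 ✓
b·c: 2/63·5/2 + (-9/14)·4/3 + 23/18·1 = 1/2 ✓
b·c²: 2/63·25/4 + (-9/14)·16/9 + 23/18·1 = 1/3 ✓
b·Ac: (-9/14)·7/36 + 23/18·21/92 = 1/6 ✓
b·c³: 2/63·125/8 + (-9/14)·64/27 + 23/18·1 = 1/4 ✓
b·(c∘Ac): (-9/14)·7/27 + 23/18·21/92 = 1/8 ✓
b·Ac²: (-9/14)·35/72 + 23/18·57/184 = 1/12 ✓
b·A²c: 23/18·3/92 = 1/24 ✓; 4 stages ⇒ order 4.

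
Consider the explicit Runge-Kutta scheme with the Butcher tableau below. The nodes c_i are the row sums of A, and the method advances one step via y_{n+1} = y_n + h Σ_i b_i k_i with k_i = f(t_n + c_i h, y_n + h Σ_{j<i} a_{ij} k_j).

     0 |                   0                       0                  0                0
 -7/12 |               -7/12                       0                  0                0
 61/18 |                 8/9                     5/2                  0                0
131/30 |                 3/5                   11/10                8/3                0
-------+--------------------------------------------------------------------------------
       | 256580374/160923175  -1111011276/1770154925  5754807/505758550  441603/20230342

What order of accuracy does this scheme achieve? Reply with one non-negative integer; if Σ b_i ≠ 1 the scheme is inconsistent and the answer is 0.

3

b = (256580374/160923175, -1111011276/1770154925, 5754807/505758550, 441603/20230342)
c = (0, -7/12, 61/18, 131/30)
Ac = (0, 0, -35/24, 9067/1080)
Σ b_i: 256580374/160923175·1 + (-1111011276/1770154925)·1 + 5754807/505758550·1 + 441603/20230342·1 = 1 ✓
b·c: (-1111011276/1770154925)·(-7/12) + 5754807/505758550·61/18 + 441603/20230342·131/30 = 1/2 ✓
b·c²: (-1111011276/1770154925)·49/144 + 5754807/505758550·3721/324 + 441603/20230342·17161/900 = 1/3 ✓
b·Ac: 5754807/505758550·(-35/24) + 441603/20230342·9067/1080 = 1/6 ✓
b·c³: (-1111011276/1770154925)·(-343/1728) + 5754807/505758550·226981/5832 + 441603/20230342·2248091/27000 = 39475998701/16552098000 ≠ 1/4 ⇒ order 3.
b·(c∘Ac): 5754807/505758550·(-2135/432) + 441603/20230342·1187777/32400 = 307870169/413802450 ≠ 1/8
b·Ac²: 5754807/505758550·245/288 + 441603/20230342·1205273/38880 = 136329743/198625176 ≠ 1/12
b·A²c: 441603/20230342·(-35/9) = -1717345/20230342 ≠ 1/24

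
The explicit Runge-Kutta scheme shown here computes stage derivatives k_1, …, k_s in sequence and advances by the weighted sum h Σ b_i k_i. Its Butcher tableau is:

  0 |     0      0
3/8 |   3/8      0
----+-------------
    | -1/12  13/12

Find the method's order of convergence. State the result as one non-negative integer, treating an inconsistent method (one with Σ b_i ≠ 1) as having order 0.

b = (-1/12, 13/12)
c = (0, 3/8)
Σ b_i: (-1/12)·1 + 13/12·1 = 1 ✓
b·c: 13/12·3/8 = 13/32 ≠ 1/2 ⇒ order 1.

1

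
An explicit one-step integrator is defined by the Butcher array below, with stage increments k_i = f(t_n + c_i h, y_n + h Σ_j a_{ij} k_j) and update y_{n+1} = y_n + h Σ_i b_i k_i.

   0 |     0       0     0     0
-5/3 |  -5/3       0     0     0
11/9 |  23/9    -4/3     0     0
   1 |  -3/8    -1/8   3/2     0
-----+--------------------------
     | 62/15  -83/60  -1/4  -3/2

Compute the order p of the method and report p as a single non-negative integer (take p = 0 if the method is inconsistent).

2

b = (62/15, -83/60, -1/4, -3/2)
c = (0, -5/3, 11/9, 1)
Ac = (0, 0, 20/9, 49/24)
Σ b_i: 62/15·1 + (-83/60)·1 + (-1/4)·1 + (-3/2)·1 = 1 ✓
b·c: (-83/60)·(-5/3) + (-1/4)·11/9 + (-3/2)·1 = 1/2 ✓
b·c²: (-83/60)·25/9 + (-1/4)·121/81 + (-3/2)·1 = -463/81 ≠ 1/3 ⇒ order 2.
b·Ac: (-1/4)·20/9 + (-3/2)·49/24 = -521/144 ≠ 1/6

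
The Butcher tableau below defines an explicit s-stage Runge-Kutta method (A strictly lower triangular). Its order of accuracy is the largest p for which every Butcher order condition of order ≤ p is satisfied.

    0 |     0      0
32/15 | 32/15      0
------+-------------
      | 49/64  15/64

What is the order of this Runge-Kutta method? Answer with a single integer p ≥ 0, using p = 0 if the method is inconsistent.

b = (49/64, 15/64)
c = (0, 32/15)
Σ b_i: 49/64·1 + 15/64·1 = 1 ✓
b·c: 15/64·32/15 = 1/2 ✓; 2 stages ⇒ order 2.

2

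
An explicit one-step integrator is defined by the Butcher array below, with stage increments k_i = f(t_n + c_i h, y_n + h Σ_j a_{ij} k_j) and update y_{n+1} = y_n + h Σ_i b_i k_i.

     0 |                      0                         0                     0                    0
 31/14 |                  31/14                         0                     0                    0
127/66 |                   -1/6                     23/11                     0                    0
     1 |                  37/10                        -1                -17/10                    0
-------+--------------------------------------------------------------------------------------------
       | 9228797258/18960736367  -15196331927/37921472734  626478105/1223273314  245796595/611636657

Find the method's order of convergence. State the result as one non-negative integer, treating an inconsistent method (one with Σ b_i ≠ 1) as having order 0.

b = (9228797258/18960736367, -15196331927/37921472734, 626478105/1223273314, 245796595/611636657)
c = (0, 31/14, 127/66, 1)
Ac = (0, 0, 713/154, -25343/4620)
Σ b_i: 9228797258/18960736367·1 + (-15196331927/37921472734)·1 + 626478105/1223273314·1 + 245796595/611636657·1 = 1 ✓
b·c: (-15196331927/37921472734)·31/14 + 626478105/1223273314·127/66 + 245796595/611636657·1 = 1/2 ✓
b·c²: (-15196331927/37921472734)·961/196 + 626478105/1223273314·16129/4356 + 245796595/611636657·1 = 1/3 ✓
b·Ac: 626478105/1223273314·713/154 + 245796595/611636657·(-25343/4620) = 1/6 ✓
b·c³: (-15196331927/37921472734)·29791/2744 + 626478105/1223273314·2048383/287496 + 245796595/611636657·1 = -1016896989001/3390913626408 ≠ 1/4 ⇒ order 3.
b·(c∘Ac): 626478105/1223273314·90551/10164 + 245796595/611636657·(-25343/4620) = 242311051361/102754958376 ≠ 1/8
b·Ac²: 626478105/1223273314·22103/2156 + 245796595/611636657·(-23900747/2134440) = 318040688012/423864203301 ≠ 1/12
b·A²c: 245796595/611636657·(-12121/1540) = -54169100509/17125826396 ≠ 1/24

3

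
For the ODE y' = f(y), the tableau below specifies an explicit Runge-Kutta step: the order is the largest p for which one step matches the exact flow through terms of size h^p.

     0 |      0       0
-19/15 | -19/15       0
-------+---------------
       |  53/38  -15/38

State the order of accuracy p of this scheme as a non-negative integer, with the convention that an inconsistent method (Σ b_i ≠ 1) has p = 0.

b = (53/38, -15/38)
c = (0, -19/15)
Σ b_i: 53/38·1 + (-15/38)·1 = 1 ✓
b·c: (-15/38)·(-19/15) = 1/2 ✓; 2 stages ⇒ order 2.

2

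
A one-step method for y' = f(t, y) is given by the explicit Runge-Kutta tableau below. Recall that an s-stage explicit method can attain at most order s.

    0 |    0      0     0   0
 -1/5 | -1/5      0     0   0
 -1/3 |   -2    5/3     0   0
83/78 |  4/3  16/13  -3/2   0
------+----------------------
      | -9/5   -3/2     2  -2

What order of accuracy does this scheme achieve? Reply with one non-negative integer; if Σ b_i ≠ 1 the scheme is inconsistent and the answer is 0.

b = (-9/5, -3/2, 2, -2)
c = (0, -1/5, -1/3, 83/78)
Ac = (0, 0, -1/3, 33/130)
Σ b_i: (-9/5)·1 + (-3/2)·1 + 2·1 + (-2)·1 = -33/10 ≠ 1 ⇒ order 0.

0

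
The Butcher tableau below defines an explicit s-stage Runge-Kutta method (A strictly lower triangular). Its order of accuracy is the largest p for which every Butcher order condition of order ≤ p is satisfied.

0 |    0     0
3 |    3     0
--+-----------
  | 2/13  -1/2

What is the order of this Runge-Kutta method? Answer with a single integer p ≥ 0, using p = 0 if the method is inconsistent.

b = (2/13, -1/2)
c = (0, 3)
Σ b_i: 2/13·1 + (-1/2)·1 = -9/26 ≠ 1 ⇒ order 0.

0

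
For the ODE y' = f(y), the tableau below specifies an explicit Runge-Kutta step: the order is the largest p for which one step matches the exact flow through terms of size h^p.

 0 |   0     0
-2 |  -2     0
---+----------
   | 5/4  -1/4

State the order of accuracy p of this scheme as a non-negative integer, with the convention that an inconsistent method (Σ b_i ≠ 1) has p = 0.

2

b = (5/4, -1/4)
c = (0, -2)
Σ b_i: 5/4·1 + (-1/4)·1 = 1 ✓
b·c: (-1/4)·(-2) = 1/2 ✓; 2 stages ⇒ order 2.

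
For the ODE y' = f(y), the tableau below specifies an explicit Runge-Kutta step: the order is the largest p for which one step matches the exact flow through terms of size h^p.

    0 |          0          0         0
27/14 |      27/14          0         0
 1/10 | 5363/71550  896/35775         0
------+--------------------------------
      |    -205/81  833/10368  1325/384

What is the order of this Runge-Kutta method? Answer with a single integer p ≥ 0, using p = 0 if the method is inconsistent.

b = (-205/81, 833/10368, 1325/384)
c = (0, 27/14, 1/10)
Ac = (0, 0, 64/1325)
Σ b_i: (-205/81)·1 + 833/10368·1 + 1325/384·1 = 1 ✓
b·c: 833/10368·27/14 + 1325/384·1/10 = 1/2 ✓
b·c²: 833/10368·729/196 + 1325/384·1/100 = 1/3 ✓
b·Ac: 1325/384·64/1325 = 1/6 ✓; 3 stages ⇒ order 3.

3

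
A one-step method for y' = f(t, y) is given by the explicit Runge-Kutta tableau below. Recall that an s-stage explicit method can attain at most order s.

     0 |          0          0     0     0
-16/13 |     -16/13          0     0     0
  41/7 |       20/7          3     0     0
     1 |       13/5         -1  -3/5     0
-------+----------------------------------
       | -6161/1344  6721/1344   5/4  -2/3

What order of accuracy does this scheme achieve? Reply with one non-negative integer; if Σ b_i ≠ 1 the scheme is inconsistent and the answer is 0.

2

b = (-6161/1344, 6721/1344, 5/4, -2/3)
c = (0, -16/13, 41/7, 1)
Ac = (0, 0, -48/13, -1039/455)
Σ b_i: (-6161/1344)·1 + 6721/1344·1 + 5/4·1 + (-2/3)·1 = 1 ✓
b·c: 6721/1344·(-16/13) + 5/4·41/7 + (-2/3)·1 = 1/2 ✓
b·c²: 6721/1344·256/169 + 5/4·1681/49 + (-2/3)·1 = 380603/7644 ≠ 1/3 ⇒ order 2.
b·Ac: 5/4·(-48/13) + (-2/3)·(-1039/455) = -4222/1365 ≠ 1/6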